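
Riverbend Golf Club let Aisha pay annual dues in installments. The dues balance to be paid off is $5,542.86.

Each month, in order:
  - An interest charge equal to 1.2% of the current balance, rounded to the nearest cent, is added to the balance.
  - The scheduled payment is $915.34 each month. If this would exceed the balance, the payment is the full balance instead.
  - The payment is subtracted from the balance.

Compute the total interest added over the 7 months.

$247.37

Month 1: $5,542.86 +$66.51 interest = $5,609.37; pay $915.34 → $4,694.03
Month 2: $4,694.03 +$56.33 interest = $4,750.36; pay $915.34 → $3,835.02
Month 3: $3,835.02 +$46.02 interest = $3,881.04; pay $915.34 → $2,965.70
Month 4: $2,965.70 +$35.59 interest = $3,001.29; pay $915.34 → $2,085.95
Month 5: $2,085.95 +$25.03 interest = $2,110.98; pay $915.34 → $1,195.64
Month 6: $1,195.64 +$14.35 interest = $1,209.99; pay $915.34 → $294.65
Month 7: $294.65 +$3.54 interest = $298.19; pay $298.19 → $0.00
Total interest: $66.51 + $56.33 + $46.02 + $35.59 + $25.03 + $14.35 + $3.54 = $247.37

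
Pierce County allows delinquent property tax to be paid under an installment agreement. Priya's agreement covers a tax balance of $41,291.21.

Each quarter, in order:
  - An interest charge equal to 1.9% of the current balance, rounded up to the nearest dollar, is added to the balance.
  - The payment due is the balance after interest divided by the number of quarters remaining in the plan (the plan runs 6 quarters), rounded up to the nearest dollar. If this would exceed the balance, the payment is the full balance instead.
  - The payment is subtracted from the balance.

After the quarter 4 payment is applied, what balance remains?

$14,840.21

Quarter 1: opening $41,291.21; interest $785.00 → $42,076.21; payment $7,013.00; balance $35,063.21
Quarter 2: opening $35,063.21; interest $667.00 → $35,730.21; payment $7,147.00; balance $28,583.21
Quarter 3: opening $28,583.21; interest $544.00 → $29,127.21; payment $7,282.00; balance $21,845.21
Quarter 4: opening $21,845.21; interest $416.00 → $22,261.21; payment $7,421.00; balance $14,840.21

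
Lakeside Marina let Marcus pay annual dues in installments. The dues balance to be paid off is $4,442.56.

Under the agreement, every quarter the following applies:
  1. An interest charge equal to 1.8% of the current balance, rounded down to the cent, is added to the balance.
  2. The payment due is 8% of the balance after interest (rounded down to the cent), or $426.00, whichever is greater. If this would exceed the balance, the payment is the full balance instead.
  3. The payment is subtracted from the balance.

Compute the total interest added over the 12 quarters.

# | Opening | Interest | Payment | End bal
1 | $4,442.56 | $79.96 | $426.00 | $4,096.52
2 | $4,096.52 | $73.73 | $426.00 | $3,744.25
3 | $3,744.25 | $67.39 | $426.00 | $3,385.64
4 | $3,385.64 | $60.94 | $426.00 | $3,020.58
5 | $3,020.58 | $54.37 | $426.00 | $2,648.95
6 | $2,648.95 | $47.68 | $426.00 | $2,270.63
7 | $2,270.63 | $40.87 | $426.00 | $1,885.50
8 | $1,885.50 | $33.93 | $426.00 | $1,493.43
9 | $1,493.43 | $26.88 | $426.00 | $1,094.31
10 | $1,094.31 | $19.69 | $426.00 | $688.00
11 | $688.00 | $12.38 | $426.00 | $274.38
12 | $274.38 | $4.93 | $279.31 | $0.00
Total interest: $79.96 + $73.73 + $67.39 + $60.94 + $54.37 + $47.68 + $40.87 + $33.93 + $26.88 + $19.69 + $12.38 + $4.93 = $522.75

$522.75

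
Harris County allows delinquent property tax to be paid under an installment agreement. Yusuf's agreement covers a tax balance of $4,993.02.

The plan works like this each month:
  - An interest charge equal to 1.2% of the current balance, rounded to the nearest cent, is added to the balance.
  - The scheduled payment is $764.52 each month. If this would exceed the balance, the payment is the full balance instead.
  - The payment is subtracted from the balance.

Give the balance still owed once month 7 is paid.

Month 1: $4,993.02 +$59.92 interest = $5,052.94; pay $764.52 → $4,288.42
Month 2: $4,288.42 +$51.46 interest = $4,339.88; pay $764.52 → $3,575.36
Month 3: $3,575.36 +$42.90 interest = $3,618.26; pay $764.52 → $2,853.74
Month 4: $2,853.74 +$34.24 interest = $2,887.98; pay $764.52 → $2,123.46
Month 5: $2,123.46 +$25.48 interest = $2,148.94; pay $764.52 → $1,384.42
Month 6: $1,384.42 +$16.61 interest = $1,401.03; pay $764.52 → $636.51
Month 7: $636.51 +$7.64 interest = $644.15; pay $644.15 → $0.00

$0.00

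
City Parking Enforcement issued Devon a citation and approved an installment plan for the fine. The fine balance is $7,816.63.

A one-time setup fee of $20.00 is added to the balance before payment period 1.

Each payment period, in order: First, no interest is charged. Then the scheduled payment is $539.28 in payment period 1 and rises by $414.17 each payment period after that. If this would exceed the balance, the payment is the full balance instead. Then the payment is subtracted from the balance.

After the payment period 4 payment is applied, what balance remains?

$3,194.49

Payment period 1: opening $7,836.63; payment $539.28; balance $7,297.35
Payment period 2: opening $7,297.35; payment $953.45; balance $6,343.90
Payment period 3: opening $6,343.90; payment $1,367.62; balance $4,976.28
Payment period 4: opening $4,976.28; payment $1,781.79; balance $3,194.49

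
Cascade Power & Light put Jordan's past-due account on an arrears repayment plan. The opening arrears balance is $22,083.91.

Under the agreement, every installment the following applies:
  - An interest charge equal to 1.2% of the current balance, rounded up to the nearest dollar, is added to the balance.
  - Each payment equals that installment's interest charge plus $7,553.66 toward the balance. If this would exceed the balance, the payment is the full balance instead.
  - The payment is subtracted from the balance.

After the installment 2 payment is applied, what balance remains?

$6,976.59

Installment 1: opening $22,083.91; interest $266.00 → $22,349.91; payment $7,819.66; balance $14,530.25
Installment 2: opening $14,530.25; interest $175.00 → $14,705.25; payment $7,728.66; balance $6,976.59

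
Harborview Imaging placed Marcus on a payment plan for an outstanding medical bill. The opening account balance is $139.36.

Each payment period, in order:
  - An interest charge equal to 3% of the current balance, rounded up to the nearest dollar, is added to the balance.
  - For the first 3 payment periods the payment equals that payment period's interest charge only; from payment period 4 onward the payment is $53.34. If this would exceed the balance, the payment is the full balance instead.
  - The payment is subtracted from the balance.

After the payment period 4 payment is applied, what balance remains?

$91.02

Payment period 1: opening $139.36; interest $5.00 → $144.36; payment $5.00; balance $139.36
Payment period 2: opening $139.36; interest $5.00 → $144.36; payment $5.00; balance $139.36
Payment period 3: opening $139.36; interest $5.00 → $144.36; payment $5.00; balance $139.36
Payment period 4: opening $139.36; interest $5.00 → $144.36; payment $53.34; balance $91.02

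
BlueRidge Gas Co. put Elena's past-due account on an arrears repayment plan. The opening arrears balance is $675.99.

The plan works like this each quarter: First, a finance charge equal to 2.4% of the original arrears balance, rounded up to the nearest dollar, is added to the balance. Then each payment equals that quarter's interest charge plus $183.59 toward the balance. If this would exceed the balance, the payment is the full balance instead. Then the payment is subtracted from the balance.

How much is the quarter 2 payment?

Quarter 1: opening $675.99; interest $17.00 → $692.99; payment $200.59; balance $492.40
Quarter 2: opening $492.40; interest $17.00 → $509.40; payment $200.59; balance $308.81

$200.59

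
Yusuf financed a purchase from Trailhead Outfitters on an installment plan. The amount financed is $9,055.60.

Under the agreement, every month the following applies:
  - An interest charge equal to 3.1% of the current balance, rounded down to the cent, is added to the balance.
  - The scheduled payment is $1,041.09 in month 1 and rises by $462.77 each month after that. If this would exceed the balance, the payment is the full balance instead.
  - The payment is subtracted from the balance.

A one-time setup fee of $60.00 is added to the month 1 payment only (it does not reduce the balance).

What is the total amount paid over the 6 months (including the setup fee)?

# | Opening | Interest | Payment | Fee | End bal
1 | $9,055.60 | $280.72 | $1,041.09 | $60.00 | $8,295.23
2 | $8,295.23 | $257.15 | $1,503.86 | — | $7,048.52
3 | $7,048.52 | $218.50 | $1,966.63 | — | $5,300.39
4 | $5,300.39 | $164.31 | $2,429.40 | — | $3,035.30
5 | $3,035.30 | $94.09 | $2,892.17 | — | $237.22
6 | $237.22 | $7.35 | $244.57 | — | $0.00
Total paid: $10,137.72

$10,137.72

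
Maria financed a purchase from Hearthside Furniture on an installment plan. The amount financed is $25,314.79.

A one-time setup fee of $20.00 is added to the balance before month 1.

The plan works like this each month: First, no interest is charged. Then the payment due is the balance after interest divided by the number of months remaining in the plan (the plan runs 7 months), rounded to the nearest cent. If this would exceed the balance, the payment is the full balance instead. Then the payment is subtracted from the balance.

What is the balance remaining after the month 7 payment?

$0.00

Month 1: $25,334.79 − $3,619.26 → $21,715.53
Month 2: $21,715.53 − $3,619.26 → $18,096.27
Month 3: $18,096.27 − $3,619.25 → $14,477.02
Month 4: $14,477.02 − $3,619.26 → $10,857.76
Month 5: $10,857.76 − $3,619.25 → $7,238.51
Month 6: $7,238.51 − $3,619.26 → $3,619.25
Month 7: $3,619.25 − $3,619.25 → $0.00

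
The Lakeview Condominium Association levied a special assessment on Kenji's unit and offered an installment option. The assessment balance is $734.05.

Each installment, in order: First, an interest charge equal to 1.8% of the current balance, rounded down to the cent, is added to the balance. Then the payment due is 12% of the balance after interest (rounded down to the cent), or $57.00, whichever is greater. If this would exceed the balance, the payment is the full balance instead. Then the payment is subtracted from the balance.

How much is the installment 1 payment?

Installment 1: $734.05 +$13.21 interest = $747.26; pay $89.67 → $657.59

$89.67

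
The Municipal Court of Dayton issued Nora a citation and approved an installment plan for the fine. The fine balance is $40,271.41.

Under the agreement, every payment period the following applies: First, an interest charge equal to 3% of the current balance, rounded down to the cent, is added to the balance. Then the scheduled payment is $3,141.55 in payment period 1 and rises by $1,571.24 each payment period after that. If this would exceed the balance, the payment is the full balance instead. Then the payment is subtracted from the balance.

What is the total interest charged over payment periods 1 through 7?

$5,475.97

# | Opening | Interest | Payment | End bal
1 | $40,271.41 | $1,208.14 | $3,141.55 | $38,338.00
2 | $38,338.00 | $1,150.14 | $4,712.79 | $34,775.35
3 | $34,775.35 | $1,043.26 | $6,284.03 | $29,534.58
4 | $29,534.58 | $886.03 | $7,855.27 | $22,565.34
5 | $22,565.34 | $676.96 | $9,426.51 | $13,815.79
6 | $13,815.79 | $414.47 | $10,997.75 | $3,232.51
7 | $3,232.51 | $96.97 | $3,329.48 | $0.00
Total interest: $1,208.14 + $1,150.14 + $1,043.26 + $886.03 + $676.96 + $414.47 + $96.97 = $5,475.97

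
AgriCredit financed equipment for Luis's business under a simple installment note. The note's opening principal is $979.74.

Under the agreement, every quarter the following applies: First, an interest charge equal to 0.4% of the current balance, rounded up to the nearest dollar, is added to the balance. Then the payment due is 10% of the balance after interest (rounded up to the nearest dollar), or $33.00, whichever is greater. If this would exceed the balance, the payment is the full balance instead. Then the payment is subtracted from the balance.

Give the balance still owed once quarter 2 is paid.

Quarter 1: opening $979.74; interest $4.00 → $983.74; payment $99.00; balance $884.74
Quarter 2: opening $884.74; interest $4.00 → $888.74; payment $89.00; balance $799.74

$799.74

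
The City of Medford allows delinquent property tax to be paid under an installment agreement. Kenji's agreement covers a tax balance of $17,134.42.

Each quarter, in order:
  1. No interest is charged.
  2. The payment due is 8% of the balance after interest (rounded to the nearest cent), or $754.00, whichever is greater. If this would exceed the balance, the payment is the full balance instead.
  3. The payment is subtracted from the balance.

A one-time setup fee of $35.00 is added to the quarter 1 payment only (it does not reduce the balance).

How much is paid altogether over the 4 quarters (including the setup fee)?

# | Opening | Payment | Fee | End bal
1 | $17,134.42 | $1,370.75 | $35.00 | $15,763.67
2 | $15,763.67 | $1,261.09 | — | $14,502.58
3 | $14,502.58 | $1,160.21 | — | $13,342.37
4 | $13,342.37 | $1,067.39 | — | $12,274.98
Total paid: $4,894.44

$4,894.44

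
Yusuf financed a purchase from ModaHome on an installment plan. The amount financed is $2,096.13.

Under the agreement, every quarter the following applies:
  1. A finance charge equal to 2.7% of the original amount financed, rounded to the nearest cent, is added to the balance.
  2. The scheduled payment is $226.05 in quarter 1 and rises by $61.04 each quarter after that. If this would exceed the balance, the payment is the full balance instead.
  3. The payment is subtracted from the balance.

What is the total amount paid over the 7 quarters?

Quarter 1: opening $2,096.13; interest $56.60 → $2,152.73; payment $226.05; balance $1,926.68
Quarter 2: opening $1,926.68; interest $56.60 → $1,983.28; payment $287.09; balance $1,696.19
Quarter 3: opening $1,696.19; interest $56.60 → $1,752.79; payment $348.13; balance $1,404.66
Quarter 4: opening $1,404.66; interest $56.60 → $1,461.26; payment $409.17; balance $1,052.09
Quarter 5: opening $1,052.09; interest $56.60 → $1,108.69; payment $470.21; balance $638.48
Quarter 6: opening $638.48; interest $56.60 → $695.08; payment $531.25; balance $163.83
Quarter 7: opening $163.83; interest $56.60 → $220.43; payment $220.43; balance $0.00
Total paid: $2,492.33

$2,492.33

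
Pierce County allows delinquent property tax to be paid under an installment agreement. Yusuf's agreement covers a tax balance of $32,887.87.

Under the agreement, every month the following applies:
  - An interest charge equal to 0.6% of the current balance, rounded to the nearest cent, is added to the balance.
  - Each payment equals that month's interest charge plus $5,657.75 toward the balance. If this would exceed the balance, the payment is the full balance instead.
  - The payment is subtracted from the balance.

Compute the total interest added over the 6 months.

Month 1: $32,887.87 +$197.33 interest = $33,085.20; pay $5,855.08 → $27,230.12
Month 2: $27,230.12 +$163.38 interest = $27,393.50; pay $5,821.13 → $21,572.37
Month 3: $21,572.37 +$129.43 interest = $21,701.80; pay $5,787.18 → $15,914.62
Month 4: $15,914.62 +$95.49 interest = $16,010.11; pay $5,753.24 → $10,256.87
Month 5: $10,256.87 +$61.54 interest = $10,318.41; pay $5,719.29 → $4,599.12
Month 6: $4,599.12 +$27.59 interest = $4,626.71; pay $4,626.71 → $0.00
Total interest: $197.33 + $163.38 + $129.43 + $95.49 + $61.54 + $27.59 = $674.76

$674.76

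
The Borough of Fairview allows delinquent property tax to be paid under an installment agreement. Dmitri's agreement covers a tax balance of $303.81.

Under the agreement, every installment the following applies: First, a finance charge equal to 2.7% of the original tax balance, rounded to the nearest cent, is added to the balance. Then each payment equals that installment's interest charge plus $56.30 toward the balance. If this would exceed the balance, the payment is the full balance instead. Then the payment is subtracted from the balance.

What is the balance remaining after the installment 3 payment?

$134.91

Installment 1: opening $303.81; interest $8.20 → $312.01; payment $64.50; balance $247.51
Installment 2: opening $247.51; interest $8.20 → $255.71; payment $64.50; balance $191.21
Installment 3: opening $191.21; interest $8.20 → $199.41; payment $64.50; balance $134.91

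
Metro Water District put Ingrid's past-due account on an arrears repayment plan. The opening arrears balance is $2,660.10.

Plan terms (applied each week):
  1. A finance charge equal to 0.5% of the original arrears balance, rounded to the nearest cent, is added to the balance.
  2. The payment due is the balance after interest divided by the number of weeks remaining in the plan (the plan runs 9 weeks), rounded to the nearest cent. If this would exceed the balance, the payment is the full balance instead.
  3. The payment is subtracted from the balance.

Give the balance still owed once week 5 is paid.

Week 1: opening $2,660.10; interest $13.30 → $2,673.40; payment $297.04; balance $2,376.36
Week 2: opening $2,376.36; interest $13.30 → $2,389.66; payment $298.71; balance $2,090.95
Week 3: opening $2,090.95; interest $13.30 → $2,104.25; payment $300.61; balance $1,803.64
Week 4: opening $1,803.64; interest $13.30 → $1,816.94; payment $302.82; balance $1,514.12
Week 5: opening $1,514.12; interest $13.30 → $1,527.42; payment $305.48; balance $1,221.94

$1,221.94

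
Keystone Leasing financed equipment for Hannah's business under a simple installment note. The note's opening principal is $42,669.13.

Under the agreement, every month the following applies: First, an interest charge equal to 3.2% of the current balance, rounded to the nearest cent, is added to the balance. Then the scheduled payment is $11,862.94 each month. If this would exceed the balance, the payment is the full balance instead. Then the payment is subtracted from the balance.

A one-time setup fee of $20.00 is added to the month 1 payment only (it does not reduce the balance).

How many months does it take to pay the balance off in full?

Month 1: opening $42,669.13; interest $1,365.41 → $44,034.54; payment $11,862.94 (+ $20.00 fee); balance $32,171.60
Month 2: opening $32,171.60; interest $1,029.49 → $33,201.09; payment $11,862.94; balance $21,338.15
Month 3: opening $21,338.15; interest $682.82 → $22,020.97; payment $11,862.94; balance $10,158.03
Month 4: opening $10,158.03; interest $325.06 → $10,483.09; payment $10,483.09; balance $0.00
Balance reaches $0.00 in month 4.

4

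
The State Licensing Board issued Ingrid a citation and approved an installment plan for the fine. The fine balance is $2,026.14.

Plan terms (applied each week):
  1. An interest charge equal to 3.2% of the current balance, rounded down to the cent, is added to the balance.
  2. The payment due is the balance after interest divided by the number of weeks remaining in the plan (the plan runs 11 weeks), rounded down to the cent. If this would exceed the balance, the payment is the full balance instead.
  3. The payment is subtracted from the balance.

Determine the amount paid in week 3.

$202.44

Week 1: opening $2,026.14; interest $64.83 → $2,090.97; payment $190.08; balance $1,900.89
Week 2: opening $1,900.89; interest $60.82 → $1,961.71; payment $196.17; balance $1,765.54
Week 3: opening $1,765.54; interest $56.49 → $1,822.03; payment $202.44; balance $1,619.59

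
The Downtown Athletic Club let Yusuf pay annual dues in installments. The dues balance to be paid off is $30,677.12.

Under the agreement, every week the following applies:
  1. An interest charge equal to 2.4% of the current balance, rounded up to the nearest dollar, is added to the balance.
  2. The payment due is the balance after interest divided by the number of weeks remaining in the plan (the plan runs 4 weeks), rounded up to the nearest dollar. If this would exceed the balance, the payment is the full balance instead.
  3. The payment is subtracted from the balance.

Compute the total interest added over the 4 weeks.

Week 1: $30,677.12 +$737.00 interest = $31,414.12; pay $7,854.00 → $23,560.12
Week 2: $23,560.12 +$566.00 interest = $24,126.12; pay $8,043.00 → $16,083.12
Week 3: $16,083.12 +$386.00 interest = $16,469.12; pay $8,235.00 → $8,234.12
Week 4: $8,234.12 +$198.00 interest = $8,432.12; pay $8,432.12 → $0.00
Total interest: $737.00 + $566.00 + $386.00 + $198.00 = $1,887.00

$1,887.00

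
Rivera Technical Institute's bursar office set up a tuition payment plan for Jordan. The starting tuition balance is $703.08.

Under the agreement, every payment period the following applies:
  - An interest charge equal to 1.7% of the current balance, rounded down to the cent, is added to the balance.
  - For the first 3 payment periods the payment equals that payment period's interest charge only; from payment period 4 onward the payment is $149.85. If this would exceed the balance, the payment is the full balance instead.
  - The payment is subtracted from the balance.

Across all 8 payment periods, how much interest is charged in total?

$71.74

# | Opening | Interest | Payment | End bal
1 | $703.08 | $11.95 | $11.95 | $703.08
2 | $703.08 | $11.95 | $11.95 | $703.08
3 | $703.08 | $11.95 | $11.95 | $703.08
4 | $703.08 | $11.95 | $149.85 | $565.18
5 | $565.18 | $9.60 | $149.85 | $424.93
6 | $424.93 | $7.22 | $149.85 | $282.30
7 | $282.30 | $4.79 | $149.85 | $137.24
8 | $137.24 | $2.33 | $139.57 | $0.00
Total interest: $11.95 + $11.95 + $11.95 + $11.95 + $9.60 + $7.22 + $4.79 + $2.33 = $71.74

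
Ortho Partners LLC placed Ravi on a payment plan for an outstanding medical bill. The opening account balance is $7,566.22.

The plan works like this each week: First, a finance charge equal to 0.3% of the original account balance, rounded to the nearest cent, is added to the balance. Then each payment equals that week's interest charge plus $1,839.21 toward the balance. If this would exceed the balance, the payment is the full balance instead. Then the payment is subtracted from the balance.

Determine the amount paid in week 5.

Week 1: opening $7,566.22; interest $22.70 → $7,588.92; payment $1,861.91; balance $5,727.01
Week 2: opening $5,727.01; interest $22.70 → $5,749.71; payment $1,861.91; balance $3,887.80
Week 3: opening $3,887.80; interest $22.70 → $3,910.50; payment $1,861.91; balance $2,048.59
Week 4: opening $2,048.59; interest $22.70 → $2,071.29; payment $1,861.91; balance $209.38
Week 5: opening $209.38; interest $22.70 → $232.08; payment $232.08; balance $0.00

$232.08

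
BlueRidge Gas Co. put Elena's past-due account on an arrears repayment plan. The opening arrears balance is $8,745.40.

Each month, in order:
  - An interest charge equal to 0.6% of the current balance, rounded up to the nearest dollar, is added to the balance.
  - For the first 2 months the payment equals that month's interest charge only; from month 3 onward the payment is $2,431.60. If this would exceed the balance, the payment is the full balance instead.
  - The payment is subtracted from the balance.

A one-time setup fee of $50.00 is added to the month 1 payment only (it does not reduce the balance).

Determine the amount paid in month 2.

Month 1: $8,745.40 +$53.00 interest = $8,798.40; pay $53.00 (+ $50.00 fee) → $8,745.40
Month 2: $8,745.40 +$53.00 interest = $8,798.40; pay $53.00 → $8,745.40

$53.00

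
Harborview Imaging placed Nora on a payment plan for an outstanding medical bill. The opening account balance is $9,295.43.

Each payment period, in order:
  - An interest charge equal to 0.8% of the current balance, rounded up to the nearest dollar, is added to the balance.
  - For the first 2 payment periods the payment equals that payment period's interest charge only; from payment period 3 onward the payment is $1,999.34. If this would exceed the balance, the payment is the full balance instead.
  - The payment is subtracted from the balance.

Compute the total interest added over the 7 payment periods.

$369.00

Payment period 1: $9,295.43 +$75.00 interest = $9,370.43; pay $75.00 → $9,295.43
Payment period 2: $9,295.43 +$75.00 interest = $9,370.43; pay $75.00 → $9,295.43
Payment period 3: $9,295.43 +$75.00 interest = $9,370.43; pay $1,999.34 → $7,371.09
Payment period 4: $7,371.09 +$59.00 interest = $7,430.09; pay $1,999.34 → $5,430.75
Payment period 5: $5,430.75 +$44.00 interest = $5,474.75; pay $1,999.34 → $3,475.41
Payment period 6: $3,475.41 +$28.00 interest = $3,503.41; pay $1,999.34 → $1,504.07
Payment period 7: $1,504.07 +$13.00 interest = $1,517.07; pay $1,517.07 → $0.00
Total interest: $75.00 + $75.00 + $75.00 + $59.00 + $44.00 + $28.00 + $13.00 = $369.00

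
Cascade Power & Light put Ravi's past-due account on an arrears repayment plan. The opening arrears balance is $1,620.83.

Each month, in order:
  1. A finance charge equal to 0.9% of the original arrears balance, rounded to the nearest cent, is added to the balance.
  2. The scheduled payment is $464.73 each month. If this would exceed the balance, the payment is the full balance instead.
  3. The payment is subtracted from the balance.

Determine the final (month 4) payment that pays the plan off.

$285.00

Month 1: opening $1,620.83; interest $14.59 → $1,635.42; payment $464.73; balance $1,170.69
Month 2: opening $1,170.69; interest $14.59 → $1,185.28; payment $464.73; balance $720.55
Month 3: opening $720.55; interest $14.59 → $735.14; payment $464.73; balance $270.41
Month 4: opening $270.41; interest $14.59 → $285.00; payment $285.00; balance $0.00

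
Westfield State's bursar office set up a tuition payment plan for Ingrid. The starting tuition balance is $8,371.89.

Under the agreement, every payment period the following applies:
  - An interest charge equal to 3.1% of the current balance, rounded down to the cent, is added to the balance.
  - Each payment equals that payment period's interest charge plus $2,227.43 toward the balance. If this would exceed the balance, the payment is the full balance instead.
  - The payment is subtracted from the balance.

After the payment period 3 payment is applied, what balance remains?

$1,689.60

Payment period 1: $8,371.89 +$259.52 interest = $8,631.41; pay $2,486.95 → $6,144.46
Payment period 2: $6,144.46 +$190.47 interest = $6,334.93; pay $2,417.90 → $3,917.03
Payment period 3: $3,917.03 +$121.42 interest = $4,038.45; pay $2,348.85 → $1,689.60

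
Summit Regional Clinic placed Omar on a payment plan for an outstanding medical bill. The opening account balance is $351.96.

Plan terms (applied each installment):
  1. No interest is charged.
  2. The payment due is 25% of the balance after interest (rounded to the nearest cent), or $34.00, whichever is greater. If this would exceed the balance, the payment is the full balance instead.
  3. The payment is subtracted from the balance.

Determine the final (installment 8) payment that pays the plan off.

$9.36

Installment 1: opening $351.96; payment $87.99; balance $263.97
Installment 2: opening $263.97; payment $65.99; balance $197.98
Installment 3: opening $197.98; payment $49.50; balance $148.48
Installment 4: opening $148.48; payment $37.12; balance $111.36
Installment 5: opening $111.36; payment $34.00; balance $77.36
Installment 6: opening $77.36; payment $34.00; balance $43.36
Installment 7: opening $43.36; payment $34.00; balance $9.36
Installment 8: opening $9.36; payment $9.36; balance $0.00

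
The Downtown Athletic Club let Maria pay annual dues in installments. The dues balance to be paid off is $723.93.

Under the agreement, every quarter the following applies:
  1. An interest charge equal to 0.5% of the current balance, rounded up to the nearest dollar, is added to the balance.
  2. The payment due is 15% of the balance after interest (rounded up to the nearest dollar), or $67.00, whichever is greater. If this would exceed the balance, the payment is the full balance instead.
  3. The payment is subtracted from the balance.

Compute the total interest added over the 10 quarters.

Quarter 1: $723.93 +$4.00 interest = $727.93; pay $110.00 → $617.93
Quarter 2: $617.93 +$4.00 interest = $621.93; pay $94.00 → $527.93
Quarter 3: $527.93 +$3.00 interest = $530.93; pay $80.00 → $450.93
Quarter 4: $450.93 +$3.00 interest = $453.93; pay $69.00 → $384.93
Quarter 5: $384.93 +$2.00 interest = $386.93; pay $67.00 → $319.93
Quarter 6: $319.93 +$2.00 interest = $321.93; pay $67.00 → $254.93
Quarter 7: $254.93 +$2.00 interest = $256.93; pay $67.00 → $189.93
Quarter 8: $189.93 +$1.00 interest = $190.93; pay $67.00 → $123.93
Quarter 9: $123.93 +$1.00 interest = $124.93; pay $67.00 → $57.93
Quarter 10: $57.93 +$1.00 interest = $58.93; pay $58.93 → $0.00
Total interest: $4.00 + $4.00 + $3.00 + $3.00 + $2.00 + $2.00 + $2.00 + $1.00 + $1.00 + $1.00 = $23.00

$23.00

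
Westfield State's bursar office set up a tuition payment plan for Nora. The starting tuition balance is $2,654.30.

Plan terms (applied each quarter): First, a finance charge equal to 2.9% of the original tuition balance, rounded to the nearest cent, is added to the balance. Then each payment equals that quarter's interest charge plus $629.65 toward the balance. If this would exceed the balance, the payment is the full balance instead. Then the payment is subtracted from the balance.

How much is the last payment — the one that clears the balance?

Quarter 1: opening $2,654.30; interest $76.97 → $2,731.27; payment $706.62; balance $2,024.65
Quarter 2: opening $2,024.65; interest $76.97 → $2,101.62; payment $706.62; balance $1,395.00
Quarter 3: opening $1,395.00; interest $76.97 → $1,471.97; payment $706.62; balance $765.35
Quarter 4: opening $765.35; interest $76.97 → $842.32; payment $706.62; balance $135.70
Quarter 5: opening $135.70; interest $76.97 → $212.67; payment $212.67; balance $0.00

$212.67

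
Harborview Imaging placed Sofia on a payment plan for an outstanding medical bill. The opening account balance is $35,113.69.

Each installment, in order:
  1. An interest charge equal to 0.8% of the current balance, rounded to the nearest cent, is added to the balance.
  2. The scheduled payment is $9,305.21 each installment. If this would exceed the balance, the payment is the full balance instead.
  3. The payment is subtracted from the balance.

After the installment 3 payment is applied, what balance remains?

# | Opening | Interest | Payment | End bal
1 | $35,113.69 | $280.91 | $9,305.21 | $26,089.39
2 | $26,089.39 | $208.72 | $9,305.21 | $16,992.90
3 | $16,992.90 | $135.94 | $9,305.21 | $7,823.63

$7,823.63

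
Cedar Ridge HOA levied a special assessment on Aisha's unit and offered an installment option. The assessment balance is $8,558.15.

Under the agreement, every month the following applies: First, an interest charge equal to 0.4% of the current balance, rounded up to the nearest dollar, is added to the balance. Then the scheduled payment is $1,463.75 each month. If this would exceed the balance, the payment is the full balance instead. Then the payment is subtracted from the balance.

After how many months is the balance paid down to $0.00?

Month 1: $8,558.15 +$35.00 interest = $8,593.15; pay $1,463.75 → $7,129.40
Month 2: $7,129.40 +$29.00 interest = $7,158.40; pay $1,463.75 → $5,694.65
Month 3: $5,694.65 +$23.00 interest = $5,717.65; pay $1,463.75 → $4,253.90
Month 4: $4,253.90 +$18.00 interest = $4,271.90; pay $1,463.75 → $2,808.15
Month 5: $2,808.15 +$12.00 interest = $2,820.15; pay $1,463.75 → $1,356.40
Month 6: $1,356.40 +$6.00 interest = $1,362.40; pay $1,362.40 → $0.00
Balance reaches $0.00 in month 6.

6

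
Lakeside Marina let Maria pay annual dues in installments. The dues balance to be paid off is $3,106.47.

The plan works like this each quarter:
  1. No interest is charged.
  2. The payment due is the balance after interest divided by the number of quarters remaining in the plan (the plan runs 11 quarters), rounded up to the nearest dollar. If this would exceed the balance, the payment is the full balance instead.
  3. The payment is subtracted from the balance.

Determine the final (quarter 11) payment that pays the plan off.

Quarter 1: $3,106.47 − $283.00 → $2,823.47
Quarter 2: $2,823.47 − $283.00 → $2,540.47
Quarter 3: $2,540.47 − $283.00 → $2,257.47
Quarter 4: $2,257.47 − $283.00 → $1,974.47
Quarter 5: $1,974.47 − $283.00 → $1,691.47
Quarter 6: $1,691.47 − $282.00 → $1,409.47
Quarter 7: $1,409.47 − $282.00 → $1,127.47
Quarter 8: $1,127.47 − $282.00 → $845.47
Quarter 9: $845.47 − $282.00 → $563.47
Quarter 10: $563.47 − $282.00 → $281.47
Quarter 11: $281.47 − $281.47 → $0.00

$281.47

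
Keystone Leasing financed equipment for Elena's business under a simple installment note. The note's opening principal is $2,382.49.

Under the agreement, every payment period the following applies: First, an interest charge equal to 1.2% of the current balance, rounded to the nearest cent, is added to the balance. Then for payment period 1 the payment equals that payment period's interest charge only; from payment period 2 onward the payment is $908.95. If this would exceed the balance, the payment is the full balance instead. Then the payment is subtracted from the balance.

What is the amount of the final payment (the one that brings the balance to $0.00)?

$618.54

Payment period 1: $2,382.49 +$28.59 interest = $2,411.08; pay $28.59 → $2,382.49
Payment period 2: $2,382.49 +$28.59 interest = $2,411.08; pay $908.95 → $1,502.13
Payment period 3: $1,502.13 +$18.03 interest = $1,520.16; pay $908.95 → $611.21
Payment period 4: $611.21 +$7.33 interest = $618.54; pay $618.54 → $0.00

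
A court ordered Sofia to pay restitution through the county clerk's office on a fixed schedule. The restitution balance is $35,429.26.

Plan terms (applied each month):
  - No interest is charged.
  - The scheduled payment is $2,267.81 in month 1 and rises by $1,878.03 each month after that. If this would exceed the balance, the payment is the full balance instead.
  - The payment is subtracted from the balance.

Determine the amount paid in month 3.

Month 1: opening $35,429.26; payment $2,267.81; balance $33,161.45
Month 2: opening $33,161.45; payment $4,145.84; balance $29,015.61
Month 3: opening $29,015.61; payment $6,023.87; balance $22,991.74

$6,023.87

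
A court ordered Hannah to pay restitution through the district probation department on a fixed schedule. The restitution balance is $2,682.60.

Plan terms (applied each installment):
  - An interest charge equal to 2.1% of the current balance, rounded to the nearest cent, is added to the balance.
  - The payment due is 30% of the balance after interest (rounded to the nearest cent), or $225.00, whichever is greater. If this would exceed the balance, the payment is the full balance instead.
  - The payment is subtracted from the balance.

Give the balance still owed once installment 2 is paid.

$1,370.26

Installment 1: opening $2,682.60; interest $56.33 → $2,738.93; payment $821.68; balance $1,917.25
Installment 2: opening $1,917.25; interest $40.26 → $1,957.51; payment $587.25; balance $1,370.26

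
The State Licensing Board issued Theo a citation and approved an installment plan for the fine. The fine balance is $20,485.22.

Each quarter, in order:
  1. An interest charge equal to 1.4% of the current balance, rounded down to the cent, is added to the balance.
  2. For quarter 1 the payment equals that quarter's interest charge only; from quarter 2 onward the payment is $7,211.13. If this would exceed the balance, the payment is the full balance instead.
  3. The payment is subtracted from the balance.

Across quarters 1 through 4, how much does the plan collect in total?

Quarter 1: opening $20,485.22; interest $286.79 → $20,772.01; payment $286.79; balance $20,485.22
Quarter 2: opening $20,485.22; interest $286.79 → $20,772.01; payment $7,211.13; balance $13,560.88
Quarter 3: opening $13,560.88; interest $189.85 → $13,750.73; payment $7,211.13; balance $6,539.60
Quarter 4: opening $6,539.60; interest $91.55 → $6,631.15; payment $6,631.15; balance $0.00
Total paid: $21,340.20

$21,340.20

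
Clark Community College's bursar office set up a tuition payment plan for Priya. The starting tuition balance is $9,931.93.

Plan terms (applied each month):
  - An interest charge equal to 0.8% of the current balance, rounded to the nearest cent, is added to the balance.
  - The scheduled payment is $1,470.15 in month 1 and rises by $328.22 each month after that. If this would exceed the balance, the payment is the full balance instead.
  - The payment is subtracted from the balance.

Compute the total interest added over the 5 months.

Month 1: $9,931.93 +$79.46 interest = $10,011.39; pay $1,470.15 → $8,541.24
Month 2: $8,541.24 +$68.33 interest = $8,609.57; pay $1,798.37 → $6,811.20
Month 3: $6,811.20 +$54.49 interest = $6,865.69; pay $2,126.59 → $4,739.10
Month 4: $4,739.10 +$37.91 interest = $4,777.01; pay $2,454.81 → $2,322.20
Month 5: $2,322.20 +$18.58 interest = $2,340.78; pay $2,340.78 → $0.00
Total interest: $79.46 + $68.33 + $54.49 + $37.91 + $18.58 = $258.77

$258.77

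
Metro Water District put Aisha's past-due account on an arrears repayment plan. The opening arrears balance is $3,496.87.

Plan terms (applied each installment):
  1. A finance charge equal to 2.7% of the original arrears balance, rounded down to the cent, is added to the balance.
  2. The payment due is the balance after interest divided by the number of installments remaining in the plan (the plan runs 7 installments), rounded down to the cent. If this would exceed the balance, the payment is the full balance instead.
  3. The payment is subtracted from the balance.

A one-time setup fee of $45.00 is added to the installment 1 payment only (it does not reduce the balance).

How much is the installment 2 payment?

$528.77

Installment 1: $3,496.87 +$94.41 interest = $3,591.28; pay $513.04 (+ $45.00 fee) → $3,078.24
Installment 2: $3,078.24 +$94.41 interest = $3,172.65; pay $528.77 → $2,643.88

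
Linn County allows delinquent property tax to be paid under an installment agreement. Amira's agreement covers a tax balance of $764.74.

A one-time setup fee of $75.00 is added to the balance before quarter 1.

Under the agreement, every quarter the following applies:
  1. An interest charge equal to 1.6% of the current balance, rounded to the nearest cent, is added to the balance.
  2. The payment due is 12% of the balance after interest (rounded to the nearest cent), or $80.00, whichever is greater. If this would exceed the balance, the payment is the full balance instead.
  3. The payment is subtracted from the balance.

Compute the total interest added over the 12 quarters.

Quarter 1: $839.74 +$13.44 interest = $853.18; pay $102.38 → $750.80
Quarter 2: $750.80 +$12.01 interest = $762.81; pay $91.54 → $671.27
Quarter 3: $671.27 +$10.74 interest = $682.01; pay $81.84 → $600.17
Quarter 4: $600.17 +$9.60 interest = $609.77; pay $80.00 → $529.77
Quarter 5: $529.77 +$8.48 interest = $538.25; pay $80.00 → $458.25
Quarter 6: $458.25 +$7.33 interest = $465.58; pay $80.00 → $385.58
Quarter 7: $385.58 +$6.17 interest = $391.75; pay $80.00 → $311.75
Quarter 8: $311.75 +$4.99 interest = $316.74; pay $80.00 → $236.74
Quarter 9: $236.74 +$3.79 interest = $240.53; pay $80.00 → $160.53
Quarter 10: $160.53 +$2.57 interest = $163.10; pay $80.00 → $83.10
Quarter 11: $83.10 +$1.33 interest = $84.43; pay $80.00 → $4.43
Quarter 12: $4.43 +$0.07 interest = $4.50; pay $4.50 → $0.00
Total interest: $13.44 + $12.01 + $10.74 + $9.60 + $8.48 + $7.33 + $6.17 + $4.99 + $3.79 + $2.57 + $1.33 + $0.07 = $80.52

$80.52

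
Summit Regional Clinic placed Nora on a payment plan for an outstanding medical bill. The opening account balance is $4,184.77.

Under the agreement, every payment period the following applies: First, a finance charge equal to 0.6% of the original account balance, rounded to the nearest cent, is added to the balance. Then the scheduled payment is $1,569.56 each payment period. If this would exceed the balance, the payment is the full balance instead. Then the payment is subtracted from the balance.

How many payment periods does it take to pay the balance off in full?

Payment period 1: $4,184.77 +$25.11 interest = $4,209.88; pay $1,569.56 → $2,640.32
Payment period 2: $2,640.32 +$25.11 interest = $2,665.43; pay $1,569.56 → $1,095.87
Payment period 3: $1,095.87 +$25.11 interest = $1,120.98; pay $1,120.98 → $0.00
Balance reaches $0.00 in payment period 3.

3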